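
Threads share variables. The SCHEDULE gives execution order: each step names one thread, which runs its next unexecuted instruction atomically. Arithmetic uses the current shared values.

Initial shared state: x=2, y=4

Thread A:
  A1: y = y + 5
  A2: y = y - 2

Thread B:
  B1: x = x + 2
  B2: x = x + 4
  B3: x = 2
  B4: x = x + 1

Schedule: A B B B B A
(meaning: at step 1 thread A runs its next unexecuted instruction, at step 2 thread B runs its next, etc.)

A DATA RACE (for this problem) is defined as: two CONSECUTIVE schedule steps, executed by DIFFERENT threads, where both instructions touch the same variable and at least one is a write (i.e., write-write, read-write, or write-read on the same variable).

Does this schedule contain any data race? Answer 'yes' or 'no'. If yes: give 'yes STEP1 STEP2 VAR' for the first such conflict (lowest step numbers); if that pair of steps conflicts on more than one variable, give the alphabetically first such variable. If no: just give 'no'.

Answer: no

Derivation:
Steps 1,2: A(r=y,w=y) vs B(r=x,w=x). No conflict.
Steps 2,3: same thread (B). No race.
Steps 3,4: same thread (B). No race.
Steps 4,5: same thread (B). No race.
Steps 5,6: B(r=x,w=x) vs A(r=y,w=y). No conflict.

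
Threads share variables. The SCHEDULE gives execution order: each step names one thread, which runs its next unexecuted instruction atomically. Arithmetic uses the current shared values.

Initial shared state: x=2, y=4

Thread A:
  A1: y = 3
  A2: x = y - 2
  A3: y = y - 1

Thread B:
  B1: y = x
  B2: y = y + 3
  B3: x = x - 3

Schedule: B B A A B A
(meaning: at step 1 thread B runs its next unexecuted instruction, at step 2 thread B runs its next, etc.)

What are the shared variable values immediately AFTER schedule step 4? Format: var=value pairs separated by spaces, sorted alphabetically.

Answer: x=1 y=3

Derivation:
Step 1: thread B executes B1 (y = x). Shared: x=2 y=2. PCs: A@0 B@1
Step 2: thread B executes B2 (y = y + 3). Shared: x=2 y=5. PCs: A@0 B@2
Step 3: thread A executes A1 (y = 3). Shared: x=2 y=3. PCs: A@1 B@2
Step 4: thread A executes A2 (x = y - 2). Shared: x=1 y=3. PCs: A@2 B@2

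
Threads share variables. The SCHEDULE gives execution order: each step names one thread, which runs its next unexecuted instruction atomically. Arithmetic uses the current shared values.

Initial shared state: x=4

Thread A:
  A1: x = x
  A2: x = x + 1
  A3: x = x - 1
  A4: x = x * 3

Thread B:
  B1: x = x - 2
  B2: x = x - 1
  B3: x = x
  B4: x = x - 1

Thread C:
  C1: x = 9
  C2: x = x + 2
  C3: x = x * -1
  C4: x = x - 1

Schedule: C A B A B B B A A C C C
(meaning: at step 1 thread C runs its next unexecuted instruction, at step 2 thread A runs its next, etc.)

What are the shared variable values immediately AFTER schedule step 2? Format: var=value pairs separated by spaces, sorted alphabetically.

Answer: x=9

Derivation:
Step 1: thread C executes C1 (x = 9). Shared: x=9. PCs: A@0 B@0 C@1
Step 2: thread A executes A1 (x = x). Shared: x=9. PCs: A@1 B@0 C@1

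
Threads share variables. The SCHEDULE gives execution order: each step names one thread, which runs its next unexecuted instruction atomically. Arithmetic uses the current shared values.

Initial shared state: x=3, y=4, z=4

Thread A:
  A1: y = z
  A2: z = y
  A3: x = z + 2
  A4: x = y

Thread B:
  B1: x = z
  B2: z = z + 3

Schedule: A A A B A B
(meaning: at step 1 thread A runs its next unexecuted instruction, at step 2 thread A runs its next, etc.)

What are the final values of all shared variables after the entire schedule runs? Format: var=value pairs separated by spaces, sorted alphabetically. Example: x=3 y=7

Answer: x=4 y=4 z=7

Derivation:
Step 1: thread A executes A1 (y = z). Shared: x=3 y=4 z=4. PCs: A@1 B@0
Step 2: thread A executes A2 (z = y). Shared: x=3 y=4 z=4. PCs: A@2 B@0
Step 3: thread A executes A3 (x = z + 2). Shared: x=6 y=4 z=4. PCs: A@3 B@0
Step 4: thread B executes B1 (x = z). Shared: x=4 y=4 z=4. PCs: A@3 B@1
Step 5: thread A executes A4 (x = y). Shared: x=4 y=4 z=4. PCs: A@4 B@1
Step 6: thread B executes B2 (z = z + 3). Shared: x=4 y=4 z=7. PCs: A@4 B@2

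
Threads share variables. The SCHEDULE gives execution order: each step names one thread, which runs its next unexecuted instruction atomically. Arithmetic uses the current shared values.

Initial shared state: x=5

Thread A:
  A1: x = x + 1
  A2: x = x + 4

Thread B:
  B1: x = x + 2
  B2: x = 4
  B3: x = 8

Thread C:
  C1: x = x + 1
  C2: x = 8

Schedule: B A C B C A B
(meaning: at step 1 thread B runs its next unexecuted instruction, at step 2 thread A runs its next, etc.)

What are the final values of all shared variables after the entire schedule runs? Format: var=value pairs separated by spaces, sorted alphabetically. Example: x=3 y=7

Answer: x=8

Derivation:
Step 1: thread B executes B1 (x = x + 2). Shared: x=7. PCs: A@0 B@1 C@0
Step 2: thread A executes A1 (x = x + 1). Shared: x=8. PCs: A@1 B@1 C@0
Step 3: thread C executes C1 (x = x + 1). Shared: x=9. PCs: A@1 B@1 C@1
Step 4: thread B executes B2 (x = 4). Shared: x=4. PCs: A@1 B@2 C@1
Step 5: thread C executes C2 (x = 8). Shared: x=8. PCs: A@1 B@2 C@2
Step 6: thread A executes A2 (x = x + 4). Shared: x=12. PCs: A@2 B@2 C@2
Step 7: thread B executes B3 (x = 8). Shared: x=8. PCs: A@2 B@3 C@2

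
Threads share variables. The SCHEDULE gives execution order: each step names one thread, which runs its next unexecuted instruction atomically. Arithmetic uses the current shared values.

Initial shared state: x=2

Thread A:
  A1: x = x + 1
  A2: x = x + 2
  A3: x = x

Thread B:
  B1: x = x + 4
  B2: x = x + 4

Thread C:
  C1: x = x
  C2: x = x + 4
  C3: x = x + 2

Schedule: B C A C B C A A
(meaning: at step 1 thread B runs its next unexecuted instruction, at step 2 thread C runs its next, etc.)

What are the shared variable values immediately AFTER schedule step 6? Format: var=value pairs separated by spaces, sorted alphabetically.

Step 1: thread B executes B1 (x = x + 4). Shared: x=6. PCs: A@0 B@1 C@0
Step 2: thread C executes C1 (x = x). Shared: x=6. PCs: A@0 B@1 C@1
Step 3: thread A executes A1 (x = x + 1). Shared: x=7. PCs: A@1 B@1 C@1
Step 4: thread C executes C2 (x = x + 4). Shared: x=11. PCs: A@1 B@1 C@2
Step 5: thread B executes B2 (x = x + 4). Shared: x=15. PCs: A@1 B@2 C@2
Step 6: thread C executes C3 (x = x + 2). Shared: x=17. PCs: A@1 B@2 C@3

Answer: x=17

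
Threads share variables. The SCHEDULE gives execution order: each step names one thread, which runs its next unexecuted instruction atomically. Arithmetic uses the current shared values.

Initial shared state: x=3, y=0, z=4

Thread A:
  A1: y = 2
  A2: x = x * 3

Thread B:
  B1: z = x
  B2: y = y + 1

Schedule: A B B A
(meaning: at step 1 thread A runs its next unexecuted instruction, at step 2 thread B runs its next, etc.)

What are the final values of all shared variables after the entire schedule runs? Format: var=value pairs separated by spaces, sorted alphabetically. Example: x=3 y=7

Step 1: thread A executes A1 (y = 2). Shared: x=3 y=2 z=4. PCs: A@1 B@0
Step 2: thread B executes B1 (z = x). Shared: x=3 y=2 z=3. PCs: A@1 B@1
Step 3: thread B executes B2 (y = y + 1). Shared: x=3 y=3 z=3. PCs: A@1 B@2
Step 4: thread A executes A2 (x = x * 3). Shared: x=9 y=3 z=3. PCs: A@2 B@2

Answer: x=9 y=3 z=3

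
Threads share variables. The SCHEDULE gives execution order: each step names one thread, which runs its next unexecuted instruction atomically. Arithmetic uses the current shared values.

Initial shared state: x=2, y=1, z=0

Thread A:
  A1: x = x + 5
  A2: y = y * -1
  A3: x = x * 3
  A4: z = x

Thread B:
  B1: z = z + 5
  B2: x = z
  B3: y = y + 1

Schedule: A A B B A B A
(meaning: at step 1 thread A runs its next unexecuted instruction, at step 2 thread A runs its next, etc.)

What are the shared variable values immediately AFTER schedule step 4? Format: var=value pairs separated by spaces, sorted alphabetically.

Answer: x=5 y=-1 z=5

Derivation:
Step 1: thread A executes A1 (x = x + 5). Shared: x=7 y=1 z=0. PCs: A@1 B@0
Step 2: thread A executes A2 (y = y * -1). Shared: x=7 y=-1 z=0. PCs: A@2 B@0
Step 3: thread B executes B1 (z = z + 5). Shared: x=7 y=-1 z=5. PCs: A@2 B@1
Step 4: thread B executes B2 (x = z). Shared: x=5 y=-1 z=5. PCs: A@2 B@2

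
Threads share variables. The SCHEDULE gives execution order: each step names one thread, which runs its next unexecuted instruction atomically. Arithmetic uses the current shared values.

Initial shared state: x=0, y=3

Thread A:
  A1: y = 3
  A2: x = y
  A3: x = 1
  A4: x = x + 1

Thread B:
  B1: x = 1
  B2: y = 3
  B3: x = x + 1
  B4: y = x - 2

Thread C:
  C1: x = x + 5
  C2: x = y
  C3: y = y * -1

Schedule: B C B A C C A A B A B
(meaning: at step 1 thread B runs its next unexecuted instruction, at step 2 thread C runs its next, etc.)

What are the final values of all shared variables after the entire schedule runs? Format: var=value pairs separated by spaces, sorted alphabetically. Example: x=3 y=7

Answer: x=3 y=1

Derivation:
Step 1: thread B executes B1 (x = 1). Shared: x=1 y=3. PCs: A@0 B@1 C@0
Step 2: thread C executes C1 (x = x + 5). Shared: x=6 y=3. PCs: A@0 B@1 C@1
Step 3: thread B executes B2 (y = 3). Shared: x=6 y=3. PCs: A@0 B@2 C@1
Step 4: thread A executes A1 (y = 3). Shared: x=6 y=3. PCs: A@1 B@2 C@1
Step 5: thread C executes C2 (x = y). Shared: x=3 y=3. PCs: A@1 B@2 C@2
Step 6: thread C executes C3 (y = y * -1). Shared: x=3 y=-3. PCs: A@1 B@2 C@3
Step 7: thread A executes A2 (x = y). Shared: x=-3 y=-3. PCs: A@2 B@2 C@3
Step 8: thread A executes A3 (x = 1). Shared: x=1 y=-3. PCs: A@3 B@2 C@3
Step 9: thread B executes B3 (x = x + 1). Shared: x=2 y=-3. PCs: A@3 B@3 C@3
Step 10: thread A executes A4 (x = x + 1). Shared: x=3 y=-3. PCs: A@4 B@3 C@3
Step 11: thread B executes B4 (y = x - 2). Shared: x=3 y=1. PCs: A@4 B@4 C@3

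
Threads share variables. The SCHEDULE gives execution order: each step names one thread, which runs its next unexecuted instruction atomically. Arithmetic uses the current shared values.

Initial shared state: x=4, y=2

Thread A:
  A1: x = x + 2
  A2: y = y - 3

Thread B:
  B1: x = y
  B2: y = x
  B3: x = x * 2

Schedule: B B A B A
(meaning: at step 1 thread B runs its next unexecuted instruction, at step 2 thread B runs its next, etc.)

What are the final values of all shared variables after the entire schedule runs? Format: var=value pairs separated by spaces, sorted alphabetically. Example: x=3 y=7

Answer: x=8 y=-1

Derivation:
Step 1: thread B executes B1 (x = y). Shared: x=2 y=2. PCs: A@0 B@1
Step 2: thread B executes B2 (y = x). Shared: x=2 y=2. PCs: A@0 B@2
Step 3: thread A executes A1 (x = x + 2). Shared: x=4 y=2. PCs: A@1 B@2
Step 4: thread B executes B3 (x = x * 2). Shared: x=8 y=2. PCs: A@1 B@3
Step 5: thread A executes A2 (y = y - 3). Shared: x=8 y=-1. PCs: A@2 B@3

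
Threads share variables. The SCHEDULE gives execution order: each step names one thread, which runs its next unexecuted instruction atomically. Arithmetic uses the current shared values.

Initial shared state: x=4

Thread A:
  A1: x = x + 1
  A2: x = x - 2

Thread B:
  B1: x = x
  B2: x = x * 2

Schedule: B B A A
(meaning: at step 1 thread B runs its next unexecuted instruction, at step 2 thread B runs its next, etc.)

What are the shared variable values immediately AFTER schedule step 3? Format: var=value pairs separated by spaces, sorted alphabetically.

Step 1: thread B executes B1 (x = x). Shared: x=4. PCs: A@0 B@1
Step 2: thread B executes B2 (x = x * 2). Shared: x=8. PCs: A@0 B@2
Step 3: thread A executes A1 (x = x + 1). Shared: x=9. PCs: A@1 B@2

Answer: x=9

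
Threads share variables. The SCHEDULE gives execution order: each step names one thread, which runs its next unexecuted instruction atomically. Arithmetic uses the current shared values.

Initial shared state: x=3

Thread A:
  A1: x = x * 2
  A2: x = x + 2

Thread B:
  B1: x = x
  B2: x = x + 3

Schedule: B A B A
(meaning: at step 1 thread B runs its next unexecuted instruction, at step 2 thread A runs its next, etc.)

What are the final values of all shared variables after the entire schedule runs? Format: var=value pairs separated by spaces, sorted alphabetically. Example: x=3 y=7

Step 1: thread B executes B1 (x = x). Shared: x=3. PCs: A@0 B@1
Step 2: thread A executes A1 (x = x * 2). Shared: x=6. PCs: A@1 B@1
Step 3: thread B executes B2 (x = x + 3). Shared: x=9. PCs: A@1 B@2
Step 4: thread A executes A2 (x = x + 2). Shared: x=11. PCs: A@2 B@2

Answer: x=11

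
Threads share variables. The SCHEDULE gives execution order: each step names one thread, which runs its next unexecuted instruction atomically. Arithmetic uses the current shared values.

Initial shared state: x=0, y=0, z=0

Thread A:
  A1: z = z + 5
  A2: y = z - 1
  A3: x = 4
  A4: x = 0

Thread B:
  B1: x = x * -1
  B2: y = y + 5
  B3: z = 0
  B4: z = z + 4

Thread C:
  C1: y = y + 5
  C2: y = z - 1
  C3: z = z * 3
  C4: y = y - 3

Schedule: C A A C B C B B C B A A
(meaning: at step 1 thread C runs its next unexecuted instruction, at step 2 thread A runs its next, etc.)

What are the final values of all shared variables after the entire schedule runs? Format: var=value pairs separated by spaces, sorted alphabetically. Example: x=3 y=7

Step 1: thread C executes C1 (y = y + 5). Shared: x=0 y=5 z=0. PCs: A@0 B@0 C@1
Step 2: thread A executes A1 (z = z + 5). Shared: x=0 y=5 z=5. PCs: A@1 B@0 C@1
Step 3: thread A executes A2 (y = z - 1). Shared: x=0 y=4 z=5. PCs: A@2 B@0 C@1
Step 4: thread C executes C2 (y = z - 1). Shared: x=0 y=4 z=5. PCs: A@2 B@0 C@2
Step 5: thread B executes B1 (x = x * -1). Shared: x=0 y=4 z=5. PCs: A@2 B@1 C@2
Step 6: thread C executes C3 (z = z * 3). Shared: x=0 y=4 z=15. PCs: A@2 B@1 C@3
Step 7: thread B executes B2 (y = y + 5). Shared: x=0 y=9 z=15. PCs: A@2 B@2 C@3
Step 8: thread B executes B3 (z = 0). Shared: x=0 y=9 z=0. PCs: A@2 B@3 C@3
Step 9: thread C executes C4 (y = y - 3). Shared: x=0 y=6 z=0. PCs: A@2 B@3 C@4
Step 10: thread B executes B4 (z = z + 4). Shared: x=0 y=6 z=4. PCs: A@2 B@4 C@4
Step 11: thread A executes A3 (x = 4). Shared: x=4 y=6 z=4. PCs: A@3 B@4 C@4
Step 12: thread A executes A4 (x = 0). Shared: x=0 y=6 z=4. PCs: A@4 B@4 C@4

Answer: x=0 y=6 z=4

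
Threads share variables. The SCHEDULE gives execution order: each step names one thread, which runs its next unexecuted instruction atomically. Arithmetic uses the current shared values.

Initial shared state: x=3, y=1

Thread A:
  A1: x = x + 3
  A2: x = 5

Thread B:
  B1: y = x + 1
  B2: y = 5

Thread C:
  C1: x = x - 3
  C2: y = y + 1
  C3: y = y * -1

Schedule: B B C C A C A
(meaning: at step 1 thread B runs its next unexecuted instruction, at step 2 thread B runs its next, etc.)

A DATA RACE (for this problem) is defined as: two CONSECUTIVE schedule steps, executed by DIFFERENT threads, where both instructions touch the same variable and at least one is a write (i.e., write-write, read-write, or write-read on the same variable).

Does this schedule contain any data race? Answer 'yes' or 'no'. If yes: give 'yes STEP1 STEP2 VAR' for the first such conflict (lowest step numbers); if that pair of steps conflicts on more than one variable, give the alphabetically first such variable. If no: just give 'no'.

Answer: no

Derivation:
Steps 1,2: same thread (B). No race.
Steps 2,3: B(r=-,w=y) vs C(r=x,w=x). No conflict.
Steps 3,4: same thread (C). No race.
Steps 4,5: C(r=y,w=y) vs A(r=x,w=x). No conflict.
Steps 5,6: A(r=x,w=x) vs C(r=y,w=y). No conflict.
Steps 6,7: C(r=y,w=y) vs A(r=-,w=x). No conflict.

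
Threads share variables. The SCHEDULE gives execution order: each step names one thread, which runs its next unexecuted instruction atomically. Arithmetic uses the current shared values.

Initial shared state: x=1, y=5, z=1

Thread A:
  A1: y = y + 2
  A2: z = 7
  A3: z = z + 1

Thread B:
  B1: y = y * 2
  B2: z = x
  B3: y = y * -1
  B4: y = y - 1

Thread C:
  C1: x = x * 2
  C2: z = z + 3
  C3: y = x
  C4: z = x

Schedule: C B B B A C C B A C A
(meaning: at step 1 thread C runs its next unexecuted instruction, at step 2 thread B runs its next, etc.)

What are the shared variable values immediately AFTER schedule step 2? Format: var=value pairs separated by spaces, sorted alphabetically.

Answer: x=2 y=10 z=1

Derivation:
Step 1: thread C executes C1 (x = x * 2). Shared: x=2 y=5 z=1. PCs: A@0 B@0 C@1
Step 2: thread B executes B1 (y = y * 2). Shared: x=2 y=10 z=1. PCs: A@0 B@1 C@1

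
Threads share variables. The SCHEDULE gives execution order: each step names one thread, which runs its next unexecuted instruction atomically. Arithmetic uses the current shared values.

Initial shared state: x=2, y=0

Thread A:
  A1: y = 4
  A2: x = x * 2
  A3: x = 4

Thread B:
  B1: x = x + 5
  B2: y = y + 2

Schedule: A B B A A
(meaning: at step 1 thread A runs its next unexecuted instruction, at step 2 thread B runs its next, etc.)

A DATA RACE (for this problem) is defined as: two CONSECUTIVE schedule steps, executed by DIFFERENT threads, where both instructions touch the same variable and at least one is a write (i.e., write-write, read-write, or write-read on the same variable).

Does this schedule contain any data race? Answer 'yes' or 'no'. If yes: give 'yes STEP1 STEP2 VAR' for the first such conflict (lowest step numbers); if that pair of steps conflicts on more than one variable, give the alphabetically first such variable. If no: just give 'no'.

Answer: no

Derivation:
Steps 1,2: A(r=-,w=y) vs B(r=x,w=x). No conflict.
Steps 2,3: same thread (B). No race.
Steps 3,4: B(r=y,w=y) vs A(r=x,w=x). No conflict.
Steps 4,5: same thread (A). No race.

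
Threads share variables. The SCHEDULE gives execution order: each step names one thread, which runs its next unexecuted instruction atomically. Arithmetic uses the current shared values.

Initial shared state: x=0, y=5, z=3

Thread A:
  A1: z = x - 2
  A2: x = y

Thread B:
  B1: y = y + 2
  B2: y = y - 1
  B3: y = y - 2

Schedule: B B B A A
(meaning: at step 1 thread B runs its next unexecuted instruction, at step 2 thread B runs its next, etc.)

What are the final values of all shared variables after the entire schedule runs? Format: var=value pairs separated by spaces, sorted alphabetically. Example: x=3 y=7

Answer: x=4 y=4 z=-2

Derivation:
Step 1: thread B executes B1 (y = y + 2). Shared: x=0 y=7 z=3. PCs: A@0 B@1
Step 2: thread B executes B2 (y = y - 1). Shared: x=0 y=6 z=3. PCs: A@0 B@2
Step 3: thread B executes B3 (y = y - 2). Shared: x=0 y=4 z=3. PCs: A@0 B@3
Step 4: thread A executes A1 (z = x - 2). Shared: x=0 y=4 z=-2. PCs: A@1 B@3
Step 5: thread A executes A2 (x = y). Shared: x=4 y=4 z=-2. PCs: A@2 B@3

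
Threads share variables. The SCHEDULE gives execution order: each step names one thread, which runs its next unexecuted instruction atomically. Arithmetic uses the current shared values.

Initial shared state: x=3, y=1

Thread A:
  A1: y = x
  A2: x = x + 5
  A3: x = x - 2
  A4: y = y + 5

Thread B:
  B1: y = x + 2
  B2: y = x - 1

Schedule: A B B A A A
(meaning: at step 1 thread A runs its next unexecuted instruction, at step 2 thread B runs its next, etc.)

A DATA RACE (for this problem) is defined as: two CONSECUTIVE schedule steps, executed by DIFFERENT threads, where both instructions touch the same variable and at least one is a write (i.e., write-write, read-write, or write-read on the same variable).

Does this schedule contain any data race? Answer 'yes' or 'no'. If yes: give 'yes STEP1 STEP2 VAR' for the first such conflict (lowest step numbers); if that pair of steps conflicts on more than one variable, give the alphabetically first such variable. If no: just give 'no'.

Answer: yes 1 2 y

Derivation:
Steps 1,2: A(y = x) vs B(y = x + 2). RACE on y (W-W).
Steps 2,3: same thread (B). No race.
Steps 3,4: B(y = x - 1) vs A(x = x + 5). RACE on x (R-W).
Steps 4,5: same thread (A). No race.
Steps 5,6: same thread (A). No race.
First conflict at steps 1,2.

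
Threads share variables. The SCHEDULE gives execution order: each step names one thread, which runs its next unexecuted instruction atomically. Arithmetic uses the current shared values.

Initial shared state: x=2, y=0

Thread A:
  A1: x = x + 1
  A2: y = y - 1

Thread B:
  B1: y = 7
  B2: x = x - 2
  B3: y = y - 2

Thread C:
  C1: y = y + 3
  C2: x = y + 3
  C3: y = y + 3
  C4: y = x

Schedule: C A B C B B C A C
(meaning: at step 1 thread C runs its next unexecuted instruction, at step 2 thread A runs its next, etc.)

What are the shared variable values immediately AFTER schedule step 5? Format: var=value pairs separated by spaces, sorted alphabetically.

Answer: x=8 y=7

Derivation:
Step 1: thread C executes C1 (y = y + 3). Shared: x=2 y=3. PCs: A@0 B@0 C@1
Step 2: thread A executes A1 (x = x + 1). Shared: x=3 y=3. PCs: A@1 B@0 C@1
Step 3: thread B executes B1 (y = 7). Shared: x=3 y=7. PCs: A@1 B@1 C@1
Step 4: thread C executes C2 (x = y + 3). Shared: x=10 y=7. PCs: A@1 B@1 C@2
Step 5: thread B executes B2 (x = x - 2). Shared: x=8 y=7. PCs: A@1 B@2 C@2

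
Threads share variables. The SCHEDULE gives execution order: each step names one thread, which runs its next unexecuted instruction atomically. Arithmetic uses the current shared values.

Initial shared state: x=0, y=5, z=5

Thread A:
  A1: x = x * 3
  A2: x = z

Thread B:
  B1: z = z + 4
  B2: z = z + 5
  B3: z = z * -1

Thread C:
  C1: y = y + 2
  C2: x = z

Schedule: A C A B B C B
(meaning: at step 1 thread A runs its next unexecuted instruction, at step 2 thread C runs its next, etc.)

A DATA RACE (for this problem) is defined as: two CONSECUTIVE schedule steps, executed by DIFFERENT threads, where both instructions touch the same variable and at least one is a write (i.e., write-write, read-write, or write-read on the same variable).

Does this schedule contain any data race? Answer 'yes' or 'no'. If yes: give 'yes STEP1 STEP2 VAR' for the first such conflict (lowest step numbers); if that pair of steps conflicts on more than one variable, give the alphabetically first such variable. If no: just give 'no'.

Steps 1,2: A(r=x,w=x) vs C(r=y,w=y). No conflict.
Steps 2,3: C(r=y,w=y) vs A(r=z,w=x). No conflict.
Steps 3,4: A(x = z) vs B(z = z + 4). RACE on z (R-W).
Steps 4,5: same thread (B). No race.
Steps 5,6: B(z = z + 5) vs C(x = z). RACE on z (W-R).
Steps 6,7: C(x = z) vs B(z = z * -1). RACE on z (R-W).
First conflict at steps 3,4.

Answer: yes 3 4 z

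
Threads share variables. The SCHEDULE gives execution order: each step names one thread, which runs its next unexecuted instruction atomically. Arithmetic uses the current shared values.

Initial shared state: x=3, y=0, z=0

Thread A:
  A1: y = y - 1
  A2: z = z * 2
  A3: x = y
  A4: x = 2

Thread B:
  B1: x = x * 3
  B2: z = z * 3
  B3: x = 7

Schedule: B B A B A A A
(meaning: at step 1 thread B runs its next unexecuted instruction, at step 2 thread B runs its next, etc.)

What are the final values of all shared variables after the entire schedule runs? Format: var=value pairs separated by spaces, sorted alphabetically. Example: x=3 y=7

Step 1: thread B executes B1 (x = x * 3). Shared: x=9 y=0 z=0. PCs: A@0 B@1
Step 2: thread B executes B2 (z = z * 3). Shared: x=9 y=0 z=0. PCs: A@0 B@2
Step 3: thread A executes A1 (y = y - 1). Shared: x=9 y=-1 z=0. PCs: A@1 B@2
Step 4: thread B executes B3 (x = 7). Shared: x=7 y=-1 z=0. PCs: A@1 B@3
Step 5: thread A executes A2 (z = z * 2). Shared: x=7 y=-1 z=0. PCs: A@2 B@3
Step 6: thread A executes A3 (x = y). Shared: x=-1 y=-1 z=0. PCs: A@3 B@3
Step 7: thread A executes A4 (x = 2). Shared: x=2 y=-1 z=0. PCs: A@4 B@3

Answer: x=2 y=-1 z=0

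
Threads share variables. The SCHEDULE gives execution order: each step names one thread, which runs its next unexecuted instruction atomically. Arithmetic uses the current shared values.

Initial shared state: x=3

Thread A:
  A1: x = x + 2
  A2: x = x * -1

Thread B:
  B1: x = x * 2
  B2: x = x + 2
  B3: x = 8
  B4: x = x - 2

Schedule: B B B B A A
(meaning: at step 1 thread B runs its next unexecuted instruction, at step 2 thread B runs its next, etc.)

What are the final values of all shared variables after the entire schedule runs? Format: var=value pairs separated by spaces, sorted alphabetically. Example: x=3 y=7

Answer: x=-8

Derivation:
Step 1: thread B executes B1 (x = x * 2). Shared: x=6. PCs: A@0 B@1
Step 2: thread B executes B2 (x = x + 2). Shared: x=8. PCs: A@0 B@2
Step 3: thread B executes B3 (x = 8). Shared: x=8. PCs: A@0 B@3
Step 4: thread B executes B4 (x = x - 2). Shared: x=6. PCs: A@0 B@4
Step 5: thread A executes A1 (x = x + 2). Shared: x=8. PCs: A@1 B@4
Step 6: thread A executes A2 (x = x * -1). Shared: x=-8. PCs: A@2 B@4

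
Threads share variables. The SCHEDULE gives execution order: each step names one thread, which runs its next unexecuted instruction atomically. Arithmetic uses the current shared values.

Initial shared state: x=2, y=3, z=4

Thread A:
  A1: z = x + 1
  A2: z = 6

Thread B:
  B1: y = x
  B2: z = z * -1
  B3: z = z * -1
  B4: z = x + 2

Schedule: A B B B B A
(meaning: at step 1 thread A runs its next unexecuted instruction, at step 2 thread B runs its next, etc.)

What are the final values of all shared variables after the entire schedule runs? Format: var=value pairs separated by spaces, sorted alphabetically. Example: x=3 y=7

Answer: x=2 y=2 z=6

Derivation:
Step 1: thread A executes A1 (z = x + 1). Shared: x=2 y=3 z=3. PCs: A@1 B@0
Step 2: thread B executes B1 (y = x). Shared: x=2 y=2 z=3. PCs: A@1 B@1
Step 3: thread B executes B2 (z = z * -1). Shared: x=2 y=2 z=-3. PCs: A@1 B@2
Step 4: thread B executes B3 (z = z * -1). Shared: x=2 y=2 z=3. PCs: A@1 B@3
Step 5: thread B executes B4 (z = x + 2). Shared: x=2 y=2 z=4. PCs: A@1 B@4
Step 6: thread A executes A2 (z = 6). Shared: x=2 y=2 z=6. PCs: A@2 B@4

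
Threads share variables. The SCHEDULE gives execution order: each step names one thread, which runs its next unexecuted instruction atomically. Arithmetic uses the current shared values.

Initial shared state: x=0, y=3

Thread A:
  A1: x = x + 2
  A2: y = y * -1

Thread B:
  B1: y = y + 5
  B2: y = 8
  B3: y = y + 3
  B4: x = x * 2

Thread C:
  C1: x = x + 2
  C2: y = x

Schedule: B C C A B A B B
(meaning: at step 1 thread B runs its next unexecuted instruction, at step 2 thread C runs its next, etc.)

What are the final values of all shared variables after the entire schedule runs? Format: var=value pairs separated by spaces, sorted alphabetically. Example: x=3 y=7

Answer: x=8 y=-5

Derivation:
Step 1: thread B executes B1 (y = y + 5). Shared: x=0 y=8. PCs: A@0 B@1 C@0
Step 2: thread C executes C1 (x = x + 2). Shared: x=2 y=8. PCs: A@0 B@1 C@1
Step 3: thread C executes C2 (y = x). Shared: x=2 y=2. PCs: A@0 B@1 C@2
Step 4: thread A executes A1 (x = x + 2). Shared: x=4 y=2. PCs: A@1 B@1 C@2
Step 5: thread B executes B2 (y = 8). Shared: x=4 y=8. PCs: A@1 B@2 C@2
Step 6: thread A executes A2 (y = y * -1). Shared: x=4 y=-8. PCs: A@2 B@2 C@2
Step 7: thread B executes B3 (y = y + 3). Shared: x=4 y=-5. PCs: A@2 B@3 C@2
Step 8: thread B executes B4 (x = x * 2). Shared: x=8 y=-5. PCs: A@2 B@4 C@2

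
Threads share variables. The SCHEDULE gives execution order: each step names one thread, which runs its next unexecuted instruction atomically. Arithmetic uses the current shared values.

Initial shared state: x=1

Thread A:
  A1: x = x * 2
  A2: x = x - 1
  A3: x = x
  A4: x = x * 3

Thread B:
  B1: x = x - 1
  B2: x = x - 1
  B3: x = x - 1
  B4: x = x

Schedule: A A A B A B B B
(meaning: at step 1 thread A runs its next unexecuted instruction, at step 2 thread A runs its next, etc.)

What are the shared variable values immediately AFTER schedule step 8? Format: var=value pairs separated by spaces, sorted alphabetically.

Step 1: thread A executes A1 (x = x * 2). Shared: x=2. PCs: A@1 B@0
Step 2: thread A executes A2 (x = x - 1). Shared: x=1. PCs: A@2 B@0
Step 3: thread A executes A3 (x = x). Shared: x=1. PCs: A@3 B@0
Step 4: thread B executes B1 (x = x - 1). Shared: x=0. PCs: A@3 B@1
Step 5: thread A executes A4 (x = x * 3). Shared: x=0. PCs: A@4 B@1
Step 6: thread B executes B2 (x = x - 1). Shared: x=-1. PCs: A@4 B@2
Step 7: thread B executes B3 (x = x - 1). Shared: x=-2. PCs: A@4 B@3
Step 8: thread B executes B4 (x = x). Shared: x=-2. PCs: A@4 B@4

Answer: x=-2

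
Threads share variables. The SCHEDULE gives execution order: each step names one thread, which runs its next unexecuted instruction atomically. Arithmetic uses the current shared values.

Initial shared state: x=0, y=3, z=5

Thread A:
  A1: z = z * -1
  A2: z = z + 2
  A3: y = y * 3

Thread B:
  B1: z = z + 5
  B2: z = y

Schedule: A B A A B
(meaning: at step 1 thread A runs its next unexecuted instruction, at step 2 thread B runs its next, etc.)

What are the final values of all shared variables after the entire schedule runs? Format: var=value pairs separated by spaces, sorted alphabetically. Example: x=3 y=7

Step 1: thread A executes A1 (z = z * -1). Shared: x=0 y=3 z=-5. PCs: A@1 B@0
Step 2: thread B executes B1 (z = z + 5). Shared: x=0 y=3 z=0. PCs: A@1 B@1
Step 3: thread A executes A2 (z = z + 2). Shared: x=0 y=3 z=2. PCs: A@2 B@1
Step 4: thread A executes A3 (y = y * 3). Shared: x=0 y=9 z=2. PCs: A@3 B@1
Step 5: thread B executes B2 (z = y). Shared: x=0 y=9 z=9. PCs: A@3 B@2

Answer: x=0 y=9 z=9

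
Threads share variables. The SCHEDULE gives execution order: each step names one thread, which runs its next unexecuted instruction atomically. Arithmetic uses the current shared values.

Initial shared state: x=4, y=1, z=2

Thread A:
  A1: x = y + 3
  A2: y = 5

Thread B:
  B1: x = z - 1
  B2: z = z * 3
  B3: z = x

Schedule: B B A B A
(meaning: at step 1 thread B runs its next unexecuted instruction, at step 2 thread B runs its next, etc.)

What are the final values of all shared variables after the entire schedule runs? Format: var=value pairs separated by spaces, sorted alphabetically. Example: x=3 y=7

Step 1: thread B executes B1 (x = z - 1). Shared: x=1 y=1 z=2. PCs: A@0 B@1
Step 2: thread B executes B2 (z = z * 3). Shared: x=1 y=1 z=6. PCs: A@0 B@2
Step 3: thread A executes A1 (x = y + 3). Shared: x=4 y=1 z=6. PCs: A@1 B@2
Step 4: thread B executes B3 (z = x). Shared: x=4 y=1 z=4. PCs: A@1 B@3
Step 5: thread A executes A2 (y = 5). Shared: x=4 y=5 z=4. PCs: A@2 B@3

Answer: x=4 y=5 z=4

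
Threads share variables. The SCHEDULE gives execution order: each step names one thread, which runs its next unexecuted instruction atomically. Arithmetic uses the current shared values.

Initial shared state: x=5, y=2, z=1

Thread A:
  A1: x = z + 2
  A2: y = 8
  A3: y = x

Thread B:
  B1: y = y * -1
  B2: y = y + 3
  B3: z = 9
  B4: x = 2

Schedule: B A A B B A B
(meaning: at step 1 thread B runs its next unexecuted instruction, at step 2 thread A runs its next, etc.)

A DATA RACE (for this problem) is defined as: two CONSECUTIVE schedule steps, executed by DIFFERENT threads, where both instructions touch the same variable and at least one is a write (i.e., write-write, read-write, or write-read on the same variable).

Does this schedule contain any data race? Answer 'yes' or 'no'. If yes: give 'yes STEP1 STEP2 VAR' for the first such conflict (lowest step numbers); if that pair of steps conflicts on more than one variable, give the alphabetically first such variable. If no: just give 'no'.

Steps 1,2: B(r=y,w=y) vs A(r=z,w=x). No conflict.
Steps 2,3: same thread (A). No race.
Steps 3,4: A(y = 8) vs B(y = y + 3). RACE on y (W-W).
Steps 4,5: same thread (B). No race.
Steps 5,6: B(r=-,w=z) vs A(r=x,w=y). No conflict.
Steps 6,7: A(y = x) vs B(x = 2). RACE on x (R-W).
First conflict at steps 3,4.

Answer: yes 3 4 y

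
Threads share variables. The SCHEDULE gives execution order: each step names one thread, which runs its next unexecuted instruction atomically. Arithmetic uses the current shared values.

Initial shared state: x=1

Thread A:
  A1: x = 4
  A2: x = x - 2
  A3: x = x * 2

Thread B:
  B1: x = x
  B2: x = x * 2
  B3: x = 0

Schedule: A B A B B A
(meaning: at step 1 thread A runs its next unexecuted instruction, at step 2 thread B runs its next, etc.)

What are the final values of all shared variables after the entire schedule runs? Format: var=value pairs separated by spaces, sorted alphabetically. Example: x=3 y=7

Step 1: thread A executes A1 (x = 4). Shared: x=4. PCs: A@1 B@0
Step 2: thread B executes B1 (x = x). Shared: x=4. PCs: A@1 B@1
Step 3: thread A executes A2 (x = x - 2). Shared: x=2. PCs: A@2 B@1
Step 4: thread B executes B2 (x = x * 2). Shared: x=4. PCs: A@2 B@2
Step 5: thread B executes B3 (x = 0). Shared: x=0. PCs: A@2 B@3
Step 6: thread A executes A3 (x = x * 2). Shared: x=0. PCs: A@3 B@3

Answer: x=0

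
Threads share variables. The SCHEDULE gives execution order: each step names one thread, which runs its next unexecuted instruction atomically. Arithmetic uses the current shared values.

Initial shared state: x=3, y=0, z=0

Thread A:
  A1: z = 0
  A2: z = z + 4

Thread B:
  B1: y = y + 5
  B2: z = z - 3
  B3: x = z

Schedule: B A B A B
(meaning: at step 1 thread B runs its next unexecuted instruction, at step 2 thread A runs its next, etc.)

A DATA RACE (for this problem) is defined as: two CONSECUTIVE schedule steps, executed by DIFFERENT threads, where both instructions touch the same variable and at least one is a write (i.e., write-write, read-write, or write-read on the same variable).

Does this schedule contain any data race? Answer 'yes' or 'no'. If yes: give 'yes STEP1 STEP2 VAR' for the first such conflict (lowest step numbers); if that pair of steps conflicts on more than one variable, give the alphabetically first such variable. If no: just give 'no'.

Steps 1,2: B(r=y,w=y) vs A(r=-,w=z). No conflict.
Steps 2,3: A(z = 0) vs B(z = z - 3). RACE on z (W-W).
Steps 3,4: B(z = z - 3) vs A(z = z + 4). RACE on z (W-W).
Steps 4,5: A(z = z + 4) vs B(x = z). RACE on z (W-R).
First conflict at steps 2,3.

Answer: yes 2 3 z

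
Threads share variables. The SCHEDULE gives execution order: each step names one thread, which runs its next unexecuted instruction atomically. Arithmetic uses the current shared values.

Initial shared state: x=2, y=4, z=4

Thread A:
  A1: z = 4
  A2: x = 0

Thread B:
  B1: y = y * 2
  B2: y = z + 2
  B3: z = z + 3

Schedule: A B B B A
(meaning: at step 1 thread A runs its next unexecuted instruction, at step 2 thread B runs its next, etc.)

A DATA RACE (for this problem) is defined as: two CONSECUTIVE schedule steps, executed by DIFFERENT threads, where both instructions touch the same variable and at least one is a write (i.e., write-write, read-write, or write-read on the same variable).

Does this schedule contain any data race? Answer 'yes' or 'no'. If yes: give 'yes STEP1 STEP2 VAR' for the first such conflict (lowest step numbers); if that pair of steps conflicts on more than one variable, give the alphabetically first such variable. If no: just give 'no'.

Steps 1,2: A(r=-,w=z) vs B(r=y,w=y). No conflict.
Steps 2,3: same thread (B). No race.
Steps 3,4: same thread (B). No race.
Steps 4,5: B(r=z,w=z) vs A(r=-,w=x). No conflict.

Answer: no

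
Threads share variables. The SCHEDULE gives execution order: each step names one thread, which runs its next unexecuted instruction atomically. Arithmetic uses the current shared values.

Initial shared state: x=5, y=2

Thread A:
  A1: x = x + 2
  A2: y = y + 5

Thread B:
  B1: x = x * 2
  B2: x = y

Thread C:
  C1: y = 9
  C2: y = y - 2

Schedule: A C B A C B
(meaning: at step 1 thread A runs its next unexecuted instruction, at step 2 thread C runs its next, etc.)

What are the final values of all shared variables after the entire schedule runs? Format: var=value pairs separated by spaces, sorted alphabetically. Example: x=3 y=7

Answer: x=12 y=12

Derivation:
Step 1: thread A executes A1 (x = x + 2). Shared: x=7 y=2. PCs: A@1 B@0 C@0
Step 2: thread C executes C1 (y = 9). Shared: x=7 y=9. PCs: A@1 B@0 C@1
Step 3: thread B executes B1 (x = x * 2). Shared: x=14 y=9. PCs: A@1 B@1 C@1
Step 4: thread A executes A2 (y = y + 5). Shared: x=14 y=14. PCs: A@2 B@1 C@1
Step 5: thread C executes C2 (y = y - 2). Shared: x=14 y=12. PCs: A@2 B@1 C@2
Step 6: thread B executes B2 (x = y). Shared: x=12 y=12. PCs: A@2 B@2 C@2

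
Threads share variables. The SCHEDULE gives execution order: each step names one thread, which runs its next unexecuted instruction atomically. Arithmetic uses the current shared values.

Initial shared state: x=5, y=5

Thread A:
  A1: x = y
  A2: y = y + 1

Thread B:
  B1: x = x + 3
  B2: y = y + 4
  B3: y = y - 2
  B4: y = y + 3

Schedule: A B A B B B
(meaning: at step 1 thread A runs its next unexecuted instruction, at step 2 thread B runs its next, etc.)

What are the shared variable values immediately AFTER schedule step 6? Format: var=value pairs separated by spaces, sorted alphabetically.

Step 1: thread A executes A1 (x = y). Shared: x=5 y=5. PCs: A@1 B@0
Step 2: thread B executes B1 (x = x + 3). Shared: x=8 y=5. PCs: A@1 B@1
Step 3: thread A executes A2 (y = y + 1). Shared: x=8 y=6. PCs: A@2 B@1
Step 4: thread B executes B2 (y = y + 4). Shared: x=8 y=10. PCs: A@2 B@2
Step 5: thread B executes B3 (y = y - 2). Shared: x=8 y=8. PCs: A@2 B@3
Step 6: thread B executes B4 (y = y + 3). Shared: x=8 y=11. PCs: A@2 B@4

Answer: x=8 y=11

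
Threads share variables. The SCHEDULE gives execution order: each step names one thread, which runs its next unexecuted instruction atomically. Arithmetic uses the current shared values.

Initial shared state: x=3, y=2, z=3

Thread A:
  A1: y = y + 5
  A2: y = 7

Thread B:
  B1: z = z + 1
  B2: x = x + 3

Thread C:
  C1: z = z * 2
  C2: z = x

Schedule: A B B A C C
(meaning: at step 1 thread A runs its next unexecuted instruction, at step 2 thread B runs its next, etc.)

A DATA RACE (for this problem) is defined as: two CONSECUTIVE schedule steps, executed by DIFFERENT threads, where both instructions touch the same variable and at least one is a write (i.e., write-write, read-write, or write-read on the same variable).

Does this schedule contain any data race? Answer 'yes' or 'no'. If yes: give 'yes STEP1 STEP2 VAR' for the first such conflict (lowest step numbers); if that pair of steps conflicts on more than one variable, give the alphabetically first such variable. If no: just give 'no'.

Answer: no

Derivation:
Steps 1,2: A(r=y,w=y) vs B(r=z,w=z). No conflict.
Steps 2,3: same thread (B). No race.
Steps 3,4: B(r=x,w=x) vs A(r=-,w=y). No conflict.
Steps 4,5: A(r=-,w=y) vs C(r=z,w=z). No conflict.
Steps 5,6: same thread (C). No race.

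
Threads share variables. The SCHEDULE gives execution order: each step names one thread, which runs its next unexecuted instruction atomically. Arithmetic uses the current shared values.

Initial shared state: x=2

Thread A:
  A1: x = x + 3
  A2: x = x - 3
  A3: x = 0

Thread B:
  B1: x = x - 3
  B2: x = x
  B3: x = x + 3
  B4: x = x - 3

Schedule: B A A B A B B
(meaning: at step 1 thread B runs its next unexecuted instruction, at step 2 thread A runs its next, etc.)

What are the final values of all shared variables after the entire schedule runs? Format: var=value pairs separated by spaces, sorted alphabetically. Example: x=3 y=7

Answer: x=0

Derivation:
Step 1: thread B executes B1 (x = x - 3). Shared: x=-1. PCs: A@0 B@1
Step 2: thread A executes A1 (x = x + 3). Shared: x=2. PCs: A@1 B@1
Step 3: thread A executes A2 (x = x - 3). Shared: x=-1. PCs: A@2 B@1
Step 4: thread B executes B2 (x = x). Shared: x=-1. PCs: A@2 B@2
Step 5: thread A executes A3 (x = 0). Shared: x=0. PCs: A@3 B@2
Step 6: thread B executes B3 (x = x + 3). Shared: x=3. PCs: A@3 B@3
Step 7: thread B executes B4 (x = x - 3). Shared: x=0. PCs: A@3 B@4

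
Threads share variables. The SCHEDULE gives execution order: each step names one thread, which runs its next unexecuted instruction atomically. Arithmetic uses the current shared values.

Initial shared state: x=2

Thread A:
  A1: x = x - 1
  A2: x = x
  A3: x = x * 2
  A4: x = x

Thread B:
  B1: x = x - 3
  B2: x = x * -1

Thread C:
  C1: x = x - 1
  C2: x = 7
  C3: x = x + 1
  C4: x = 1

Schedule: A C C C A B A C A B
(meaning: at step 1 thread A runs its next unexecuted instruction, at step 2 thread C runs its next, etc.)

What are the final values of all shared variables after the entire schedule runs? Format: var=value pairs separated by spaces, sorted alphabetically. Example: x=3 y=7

Answer: x=-1

Derivation:
Step 1: thread A executes A1 (x = x - 1). Shared: x=1. PCs: A@1 B@0 C@0
Step 2: thread C executes C1 (x = x - 1). Shared: x=0. PCs: A@1 B@0 C@1
Step 3: thread C executes C2 (x = 7). Shared: x=7. PCs: A@1 B@0 C@2
Step 4: thread C executes C3 (x = x + 1). Shared: x=8. PCs: A@1 B@0 C@3
Step 5: thread A executes A2 (x = x). Shared: x=8. PCs: A@2 B@0 C@3
Step 6: thread B executes B1 (x = x - 3). Shared: x=5. PCs: A@2 B@1 C@3
Step 7: thread A executes A3 (x = x * 2). Shared: x=10. PCs: A@3 B@1 C@3
Step 8: thread C executes C4 (x = 1). Shared: x=1. PCs: A@3 B@1 C@4
Step 9: thread A executes A4 (x = x). Shared: x=1. PCs: A@4 B@1 C@4
Step 10: thread B executes B2 (x = x * -1). Shared: x=-1. PCs: A@4 B@2 C@4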